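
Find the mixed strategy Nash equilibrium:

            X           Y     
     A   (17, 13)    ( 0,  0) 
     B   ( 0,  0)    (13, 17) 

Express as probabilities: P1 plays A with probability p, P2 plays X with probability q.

p = 0.5667, q = 0.4333

Work:
Find probabilities that make opponent indifferent:
P2 chooses q to make P1 indifferent between A and B
P1 chooses p to make P2 indifferent between X and Y
Mixed NE: P1 plays (A: 0.5667, B: 0.4333), P2 plays (X: 0.4333, Y: 0.5667)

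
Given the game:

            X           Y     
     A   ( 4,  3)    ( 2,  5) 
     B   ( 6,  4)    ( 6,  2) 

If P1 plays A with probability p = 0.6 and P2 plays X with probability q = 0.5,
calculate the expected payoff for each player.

E[P1] = 4.2, E[P2] = 3.6

Work:
E[P1] = p·q·π₁(A,X) + p·(1-q)·π₁(A,Y) + (1-p)·q·π₁(B,X) + (1-p)·(1-q)·π₁(B,Y)
= 0.6·0.5·4 + 0.6·0.5·2 + 0.4·0.5·6 + 0.4·0.5·6
= 4.2

E[P2] = 3.6 (similar calculation)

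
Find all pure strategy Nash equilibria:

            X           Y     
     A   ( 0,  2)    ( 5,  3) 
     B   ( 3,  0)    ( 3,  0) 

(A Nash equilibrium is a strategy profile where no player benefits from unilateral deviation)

Nash equilibrium: (A, Y), (B, X)

Work:
Best responses:
  P1 vs X: payoffs [0, 3] → best response B (payoff 3)
  P1 vs Y: payoffs [5, 3] → best response A (payoff 5)
  P2 vs A: payoffs [2, 3] → best response Y (payoff 3)
  P2 vs B: payoffs [0, 0] → best response X/Y (payoff 0)
Mutual best responses: (A,Y), (B,X) → Nash equilibria.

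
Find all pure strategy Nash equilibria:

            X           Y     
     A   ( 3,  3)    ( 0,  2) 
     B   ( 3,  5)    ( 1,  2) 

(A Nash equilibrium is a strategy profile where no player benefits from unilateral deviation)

Nash equilibrium: (A, X), (B, X)

Work:
Best responses:
  P1 vs X: payoffs [3, 3] → best response A/B (payoff 3)
  P1 vs Y: payoffs [0, 1] → best response B (payoff 1)
  P2 vs A: payoffs [3, 2] → best response X (payoff 3)
  P2 vs B: payoffs [5, 2] → best response X (payoff 5)
Mutual best responses: (A,X), (B,X) → Nash equilibria.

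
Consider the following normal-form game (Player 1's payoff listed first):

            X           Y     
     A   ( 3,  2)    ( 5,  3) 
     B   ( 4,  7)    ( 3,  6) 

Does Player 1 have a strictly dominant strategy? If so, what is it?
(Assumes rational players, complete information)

No strictly dominant strategy exists for Player 1

Work:
A strategy strictly dominates another if it gives a strictly higher payoff against every opponent action. Compare each pair of P1's strategies column-by-column:
  A vs B: [3 vs 4, 5 vs 3] → A does not strictly dominate B (column X: 3 ≤ 4)
  B vs A: [4 vs 3, 3 vs 5] → B does not strictly dominate A (column Y: 3 ≤ 5)
No single strategy strictly dominates all others → no strictly dominant strategy.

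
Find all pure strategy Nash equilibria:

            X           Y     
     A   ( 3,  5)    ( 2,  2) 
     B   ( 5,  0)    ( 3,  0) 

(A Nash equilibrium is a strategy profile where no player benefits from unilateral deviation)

Nash equilibrium: (B, X), (B, Y)

Work:
Best responses:
  P1 vs X: payoffs [3, 5] → best response B (payoff 5)
  P1 vs Y: payoffs [2, 3] → best response B (payoff 3)
  P2 vs A: payoffs [5, 2] → best response X (payoff 5)
  P2 vs B: payoffs [0, 0] → best response X/Y (payoff 0)
Mutual best responses: (B,X), (B,Y) → Nash equilibria.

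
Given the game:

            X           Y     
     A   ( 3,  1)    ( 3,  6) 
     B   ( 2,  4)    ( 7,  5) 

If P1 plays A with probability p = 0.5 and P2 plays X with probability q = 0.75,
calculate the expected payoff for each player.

E[P1] = 3.125, E[P2] = 3.25

Work:
E[P1] = p·q·π₁(A,X) + p·(1-q)·π₁(A,Y) + (1-p)·q·π₁(B,X) + (1-p)·(1-q)·π₁(B,Y)
= 0.5·0.75·3 + 0.5·0.25·3 + 0.5·0.75·2 + 0.5·0.25·7
= 3.125

E[P2] = 3.25 (similar calculation)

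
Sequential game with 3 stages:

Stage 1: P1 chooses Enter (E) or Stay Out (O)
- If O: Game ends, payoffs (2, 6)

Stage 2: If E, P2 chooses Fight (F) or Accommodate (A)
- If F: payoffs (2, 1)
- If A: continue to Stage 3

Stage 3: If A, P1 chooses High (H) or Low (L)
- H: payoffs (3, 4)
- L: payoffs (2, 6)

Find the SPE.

SPE: (E, A, H); Outcome (3, 4)

Work:
Stage 3: P1 chooses H (3 vs 2)
Stage 2: P2: F->1, A->4 (anticipating H). Choose A
Stage 1: P1: O->2, E->3 (anticipating A, H). Choose E
SPE path: E -> A -> H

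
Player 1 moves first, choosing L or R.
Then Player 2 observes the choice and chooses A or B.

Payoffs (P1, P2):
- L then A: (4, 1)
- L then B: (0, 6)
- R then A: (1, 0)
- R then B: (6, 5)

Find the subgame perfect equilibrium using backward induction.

P1 plays R, P2 plays B after L and B after R; Payoff (6, 5)

Work:
Backward induction:
After L: P2 chooses B → P1 gets 0
After R: P2 chooses B → P1 gets 6
P1 chooses R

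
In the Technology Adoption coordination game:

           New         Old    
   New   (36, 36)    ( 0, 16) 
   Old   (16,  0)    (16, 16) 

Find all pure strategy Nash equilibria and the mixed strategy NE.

Pure NE: (New, New) and (Old, Old); Mixed NE: p = 0.4444, q = 0.4444

Work:
Check pure NE:
(New, New): (36, 36) - no unilateral deviation beneficial
(Old, Old): (16, 16) - no unilateral deviation beneficial
Mixed NE: P1 plays New with p = 0.4444, P2 plays New with q = 0.4444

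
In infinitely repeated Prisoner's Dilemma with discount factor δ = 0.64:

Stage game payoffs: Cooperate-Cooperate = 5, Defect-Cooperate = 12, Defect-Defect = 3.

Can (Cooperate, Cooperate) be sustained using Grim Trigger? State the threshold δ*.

δ* = 0.7778; since δ = 0.64 < 0.7778, cooperation cannot be sustained

Work:
For Grim Trigger:
Cooperate forever: 5/(1-δ)
Defect then punished: 12 + 3·δ/(1-δ)
Need: 5/(1-δ) ≥ 12 + 3·δ/(1-δ)
Solving: δ ≥ (T-R)/(T-P) = (12-5)/(12-3) = 0.7778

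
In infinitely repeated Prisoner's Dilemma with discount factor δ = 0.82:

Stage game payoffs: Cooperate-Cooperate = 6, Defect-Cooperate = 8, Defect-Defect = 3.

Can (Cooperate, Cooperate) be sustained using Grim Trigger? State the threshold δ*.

δ* = 0.4; since δ = 0.82 ≥ 0.4, cooperation can be sustained

Work:
For Grim Trigger:
Cooperate forever: 6/(1-δ)
Defect then punished: 8 + 3·δ/(1-δ)
Need: 6/(1-δ) ≥ 8 + 3·δ/(1-δ)
Solving: δ ≥ (T-R)/(T-P) = (8-6)/(8-3) = 0.4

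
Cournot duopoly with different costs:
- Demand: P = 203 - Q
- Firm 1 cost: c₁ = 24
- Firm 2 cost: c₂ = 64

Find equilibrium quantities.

q₁* = 73.0, q₂* = 33.0

Work:
Reaction: q₁ = (203 - 24 - q₂)/2
Reaction: q₂ = (203 - 64 - q₁)/2
Solve simultaneously:
q₁* = (203 - 2×24 + 64)/3 = 73.0
q₂* = (203 - 2×64 + 24)/3 = 33.0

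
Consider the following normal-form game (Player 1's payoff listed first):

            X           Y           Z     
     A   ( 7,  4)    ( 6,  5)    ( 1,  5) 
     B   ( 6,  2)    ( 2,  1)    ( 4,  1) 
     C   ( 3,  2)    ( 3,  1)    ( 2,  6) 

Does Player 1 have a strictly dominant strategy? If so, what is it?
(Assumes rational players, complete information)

No strictly dominant strategy exists for Player 1

Work:
A strategy strictly dominates another if it gives a strictly higher payoff against every opponent action. Compare each pair of P1's strategies column-by-column:
  A vs B: [7 vs 6, 6 vs 2, 1 vs 4] → A does not strictly dominate B (column Z: 1 ≤ 4)
  A vs C: [7 vs 3, 6 vs 3, 1 vs 2] → A does not strictly dominate C (column Z: 1 ≤ 2)
  B vs A: [6 vs 7, 2 vs 6, 4 vs 1] → B does not strictly dominate A (column X: 6 ≤ 7)
  B vs C: [6 vs 3, 2 vs 3, 4 vs 2] → B does not strictly dominate C (column Y: 2 ≤ 3)
  C vs A: [3 vs 7, 3 vs 6, 2 vs 1] → C does not strictly dominate A (column X: 3 ≤ 7)
  C vs B: [3 vs 6, 3 vs 2, 2 vs 4] → C does not strictly dominate B (column X: 3 ≤ 6)
No single strategy strictly dominates all others → no strictly dominant strategy.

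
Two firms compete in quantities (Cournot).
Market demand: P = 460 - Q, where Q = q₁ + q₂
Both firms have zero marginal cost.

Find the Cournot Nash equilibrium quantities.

q₁* = q₂* = 153.33; P* = 153.33

Work:
Profit: π_i = P·q_i = (a - q_i - q_j)·q_i
FOC: ∂π_i/∂q_i = a - 2q_i - q_j = 0
Reaction function: q_i = (460 - q_j)/2
Symmetry: q* = 460/3 = 153.33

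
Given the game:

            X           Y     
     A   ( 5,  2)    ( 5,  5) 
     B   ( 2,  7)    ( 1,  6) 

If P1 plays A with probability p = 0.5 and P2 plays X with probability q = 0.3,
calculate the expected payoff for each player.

E[P1] = 3.15, E[P2] = 5.2

Work:
E[P1] = p·q·π₁(A,X) + p·(1-q)·π₁(A,Y) + (1-p)·q·π₁(B,X) + (1-p)·(1-q)·π₁(B,Y)
= 0.5·0.3·5 + 0.5·0.7·5 + 0.5·0.3·2 + 0.5·0.7·1
= 3.15

E[P2] = 5.2 (similar calculation)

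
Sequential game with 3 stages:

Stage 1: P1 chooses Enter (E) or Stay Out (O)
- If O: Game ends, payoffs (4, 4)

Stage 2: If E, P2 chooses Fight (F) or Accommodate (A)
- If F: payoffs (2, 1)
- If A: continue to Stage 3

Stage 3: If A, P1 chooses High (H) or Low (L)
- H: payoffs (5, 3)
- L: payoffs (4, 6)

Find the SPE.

SPE: (E, A, H); Outcome (5, 3)

Work:
Stage 3: P1 chooses H (5 vs 4)
Stage 2: P2: F->1, A->3 (anticipating H). Choose A
Stage 1: P1: O->4, E->5 (anticipating A, H). Choose E
SPE path: E -> A -> H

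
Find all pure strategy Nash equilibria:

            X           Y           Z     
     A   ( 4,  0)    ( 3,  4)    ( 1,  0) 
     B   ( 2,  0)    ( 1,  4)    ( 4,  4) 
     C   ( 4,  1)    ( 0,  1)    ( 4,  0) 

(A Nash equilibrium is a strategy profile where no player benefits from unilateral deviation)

Nash equilibrium: (A, Y), (B, Z), (C, X)

Work:
Best responses:
  P1 vs X: payoffs [4, 2, 4] → best response A/C (payoff 4)
  P1 vs Y: payoffs [3, 1, 0] → best response A (payoff 3)
  P1 vs Z: payoffs [1, 4, 4] → best response B/C (payoff 4)
  P2 vs A: payoffs [0, 4, 0] → best response Y (payoff 4)
  P2 vs B: payoffs [0, 4, 4] → best response Y/Z (payoff 4)
  P2 vs C: payoffs [1, 1, 0] → best response X/Y (payoff 1)
Mutual best responses: (A,Y), (B,Z), (C,X) → Nash equilibria.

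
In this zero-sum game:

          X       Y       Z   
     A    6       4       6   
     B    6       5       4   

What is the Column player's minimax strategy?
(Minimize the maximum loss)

Column should play Y, value = 5

Work:
Column player minimizes Row's maximum payoff:
Column X: max payoff to Row = 6
Column Y: max payoff to Row = 5
Column Z: max payoff to Row = 6
Minimum is 5, achieved by column Y.
Minimax strategy: Y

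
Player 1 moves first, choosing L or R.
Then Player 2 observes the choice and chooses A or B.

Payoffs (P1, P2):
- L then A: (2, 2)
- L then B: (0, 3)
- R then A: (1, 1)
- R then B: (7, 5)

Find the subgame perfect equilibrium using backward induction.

P1 plays R, P2 plays B after L and B after R; Payoff (7, 5)

Work:
Backward induction:
After L: P2 chooses B → P1 gets 0
After R: P2 chooses B → P1 gets 7
P1 chooses R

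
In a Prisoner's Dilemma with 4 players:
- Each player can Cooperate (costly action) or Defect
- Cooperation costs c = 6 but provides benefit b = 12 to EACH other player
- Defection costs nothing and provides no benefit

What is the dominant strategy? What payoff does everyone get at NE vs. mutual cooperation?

Dominant: Defect; NE payoff = 0; Coop payoff = 30

Work:
Defect dominates (saves cost c = 6, benefit to others is external)
NE: All defect → everyone gets 0
If all cooperate: each receives (3)×12 - 6 = 30
Social dilemma: 30 > 0 but NE gives 0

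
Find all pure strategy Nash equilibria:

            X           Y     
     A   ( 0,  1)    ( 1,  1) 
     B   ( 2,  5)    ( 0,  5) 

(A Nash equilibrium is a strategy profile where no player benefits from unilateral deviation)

Nash equilibrium: (A, Y), (B, X)

Work:
Best responses:
  P1 vs X: payoffs [0, 2] → best response B (payoff 2)
  P1 vs Y: payoffs [1, 0] → best response A (payoff 1)
  P2 vs A: payoffs [1, 1] → best response X/Y (payoff 1)
  P2 vs B: payoffs [5, 5] → best response X/Y (payoff 5)
Mutual best responses: (A,Y), (B,X) → Nash equilibria.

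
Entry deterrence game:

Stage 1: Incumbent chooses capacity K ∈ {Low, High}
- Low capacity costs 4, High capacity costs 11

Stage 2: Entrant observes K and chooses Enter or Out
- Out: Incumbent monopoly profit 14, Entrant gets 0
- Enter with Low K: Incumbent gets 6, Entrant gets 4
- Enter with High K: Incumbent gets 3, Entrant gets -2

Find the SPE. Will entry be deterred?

SPE: (High, Enter|Low, Out|High); Entry deterred. Incumbent net profit = 3

Work:
After Low K: Entrant enters (4 > 0)
After High K: Entrant stays out (-2 < 0)
Incumbent: Low → 6−4=2, High → 14−11=3
Incumbent chooses High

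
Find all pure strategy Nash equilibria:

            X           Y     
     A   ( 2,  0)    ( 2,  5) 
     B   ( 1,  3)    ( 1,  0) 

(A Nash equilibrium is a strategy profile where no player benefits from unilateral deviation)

Nash equilibrium: (A, Y)

Work:
Best responses:
  P1 vs X: payoffs [2, 1] → best response A (payoff 2)
  P1 vs Y: payoffs [2, 1] → best response A (payoff 2)
  P2 vs A: payoffs [0, 5] → best response Y (payoff 5)
  P2 vs B: payoffs [3, 0] → best response X (payoff 3)
Mutual best responses: (A,Y) → Nash equilibria.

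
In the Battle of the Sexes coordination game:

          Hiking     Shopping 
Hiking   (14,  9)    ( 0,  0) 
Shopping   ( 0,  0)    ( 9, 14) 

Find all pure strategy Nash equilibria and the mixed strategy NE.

Pure NE: (Hiking, Hiking) and (Shopping, Shopping); Mixed NE: p = 0.6087, q = 0.3913

Work:
Check pure NE:
(Hiking, Hiking): (14, 9) - no unilateral deviation beneficial
(Shopping, Shopping): (9, 14) - no unilateral deviation beneficial
Mixed NE: P1 plays Hiking with p = 0.6087, P2 plays Hiking with q = 0.3913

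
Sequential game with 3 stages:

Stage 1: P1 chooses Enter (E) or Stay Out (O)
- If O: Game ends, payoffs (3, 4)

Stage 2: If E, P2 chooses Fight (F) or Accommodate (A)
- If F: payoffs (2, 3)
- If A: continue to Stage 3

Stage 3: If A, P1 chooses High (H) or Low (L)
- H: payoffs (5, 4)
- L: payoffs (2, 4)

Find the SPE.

SPE: (E, A, H); Outcome (5, 4)

Work:
Stage 3: P1 chooses H (5 vs 2)
Stage 2: P2: F->3, A->4 (anticipating H). Choose A
Stage 1: P1: O->3, E->5 (anticipating A, H). Choose E
SPE path: E -> A -> H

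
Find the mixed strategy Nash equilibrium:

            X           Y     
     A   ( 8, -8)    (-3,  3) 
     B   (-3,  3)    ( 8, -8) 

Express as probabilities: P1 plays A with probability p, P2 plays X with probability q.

p = 0.5, q = 0.5

Work:
Find probabilities that make opponent indifferent:
P2 chooses q to make P1 indifferent between A and B
P1 chooses p to make P2 indifferent between X and Y
Mixed NE: P1 plays (A: 0.5, B: 0.5), P2 plays (X: 0.5, Y: 0.5)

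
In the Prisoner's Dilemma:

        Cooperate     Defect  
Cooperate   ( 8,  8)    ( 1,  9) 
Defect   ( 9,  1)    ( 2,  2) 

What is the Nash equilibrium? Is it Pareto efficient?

(Defect, Defect) is NE; not Pareto efficient

Work:
Defect dominates Cooperate for both players:
If P2 cooperates: Defect (9) > Cooperate (8)
If P2 defects: Defect (2) > Cooperate (1)
NE: (Defect, Defect) with payoff (2, 2)
But (Cooperate, Cooperate) = (8, 8) Pareto dominates (2, 2)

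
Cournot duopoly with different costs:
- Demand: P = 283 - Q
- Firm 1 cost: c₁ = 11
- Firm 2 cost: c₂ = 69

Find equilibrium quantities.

q₁* = 110.0, q₂* = 52.0

Work:
Reaction: q₁ = (283 - 11 - q₂)/2
Reaction: q₂ = (283 - 69 - q₁)/2
Solve simultaneously:
q₁* = (283 - 2×11 + 69)/3 = 110.0
q₂* = (283 - 2×69 + 11)/3 = 52.0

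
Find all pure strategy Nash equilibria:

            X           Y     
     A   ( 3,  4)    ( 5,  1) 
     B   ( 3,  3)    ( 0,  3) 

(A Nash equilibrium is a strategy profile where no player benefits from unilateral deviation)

Nash equilibrium: (A, X), (B, X)

Work:
Best responses:
  P1 vs X: payoffs [3, 3] → best response A/B (payoff 3)
  P1 vs Y: payoffs [5, 0] → best response A (payoff 5)
  P2 vs A: payoffs [4, 1] → best response X (payoff 4)
  P2 vs B: payoffs [3, 3] → best response X/Y (payoff 3)
Mutual best responses: (A,X), (B,X) → Nash equilibria.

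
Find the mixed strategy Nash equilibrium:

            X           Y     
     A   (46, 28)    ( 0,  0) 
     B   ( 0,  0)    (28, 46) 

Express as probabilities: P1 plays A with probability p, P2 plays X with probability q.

p = 0.6216, q = 0.3784

Work:
Find probabilities that make opponent indifferent:
P2 chooses q to make P1 indifferent between A and B
P1 chooses p to make P2 indifferent between X and Y
Mixed NE: P1 plays (A: 0.6216, B: 0.3784), P2 plays (X: 0.3784, Y: 0.6216)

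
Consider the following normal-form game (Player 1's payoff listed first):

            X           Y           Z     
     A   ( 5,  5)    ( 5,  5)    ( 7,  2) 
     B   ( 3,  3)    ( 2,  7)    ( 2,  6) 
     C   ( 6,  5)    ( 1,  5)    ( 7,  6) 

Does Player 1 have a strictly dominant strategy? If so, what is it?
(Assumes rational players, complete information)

No strictly dominant strategy exists for Player 1

Work:
A strategy strictly dominates another if it gives a strictly higher payoff against every opponent action. Compare each pair of P1's strategies column-by-column:
  A vs B: [5 vs 3, 5 vs 2, 7 vs 2] → A strictly dominates B
  A vs C: [5 vs 6, 5 vs 1, 7 vs 7] → A does not strictly dominate C (column X: 5 ≤ 6)
  B vs A: [3 vs 5, 2 vs 5, 2 vs 7] → B does not strictly dominate A (column X: 3 ≤ 5)
  B vs C: [3 vs 6, 2 vs 1, 2 vs 7] → B does not strictly dominate C (column X: 3 ≤ 6)
  C vs A: [6 vs 5, 1 vs 5, 7 vs 7] → C does not strictly dominate A (column Y: 1 ≤ 5)
  C vs B: [6 vs 3, 1 vs 2, 7 vs 2] → C does not strictly dominate B (column Y: 1 ≤ 2)
No single strategy strictly dominates all others → no strictly dominant strategy.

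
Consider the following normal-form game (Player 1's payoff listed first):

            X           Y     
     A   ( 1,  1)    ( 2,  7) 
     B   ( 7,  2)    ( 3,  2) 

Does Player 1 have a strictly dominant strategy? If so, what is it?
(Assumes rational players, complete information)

Yes, Player 1's strictly dominant strategy is B

Work:
A strategy strictly dominates another if it gives a strictly higher payoff against every opponent action. Compare each pair of P1's strategies column-by-column:
  A vs B: [1 vs 7, 2 vs 3] → A does not strictly dominate B (column X: 1 ≤ 7)
  B vs A: [7 vs 1, 3 vs 2] → B strictly dominates A
B strictly dominates every other strategy → strictly dominant.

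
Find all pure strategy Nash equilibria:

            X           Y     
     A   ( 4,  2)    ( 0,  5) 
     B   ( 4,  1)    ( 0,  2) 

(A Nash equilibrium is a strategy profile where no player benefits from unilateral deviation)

Nash equilibrium: (A, Y), (B, Y)

Work:
Best responses:
  P1 vs X: payoffs [4, 4] → best response A/B (payoff 4)
  P1 vs Y: payoffs [0, 0] → best response A/B (payoff 0)
  P2 vs A: payoffs [2, 5] → best response Y (payoff 5)
  P2 vs B: payoffs [1, 2] → best response Y (payoff 2)
Mutual best responses: (A,Y), (B,Y) → Nash equilibria.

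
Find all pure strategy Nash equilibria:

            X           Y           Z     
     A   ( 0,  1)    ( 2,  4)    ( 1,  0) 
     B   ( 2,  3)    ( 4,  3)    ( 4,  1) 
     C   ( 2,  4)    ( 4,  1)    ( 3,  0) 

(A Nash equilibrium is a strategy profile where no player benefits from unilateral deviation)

Nash equilibrium: (B, X), (B, Y), (C, X)

Work:
Best responses:
  P1 vs X: payoffs [0, 2, 2] → best response B/C (payoff 2)
  P1 vs Y: payoffs [2, 4, 4] → best response B/C (payoff 4)
  P1 vs Z: payoffs [1, 4, 3] → best response B (payoff 4)
  P2 vs A: payoffs [1, 4, 0] → best response Y (payoff 4)
  P2 vs B: payoffs [3, 3, 1] → best response X/Y (payoff 3)
  P2 vs C: payoffs [4, 1, 0] → best response X (payoff 4)
Mutual best responses: (B,X), (B,Y), (C,X) → Nash equilibria.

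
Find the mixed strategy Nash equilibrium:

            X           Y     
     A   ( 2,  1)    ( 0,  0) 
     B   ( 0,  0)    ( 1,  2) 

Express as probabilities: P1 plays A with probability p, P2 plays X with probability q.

p = 0.6667, q = 0.3333

Work:
Find probabilities that make opponent indifferent:
P2 chooses q to make P1 indifferent between A and B
P1 chooses p to make P2 indifferent between X and Y
Mixed NE: P1 plays (A: 0.6667, B: 0.3333), P2 plays (X: 0.3333, Y: 0.6667)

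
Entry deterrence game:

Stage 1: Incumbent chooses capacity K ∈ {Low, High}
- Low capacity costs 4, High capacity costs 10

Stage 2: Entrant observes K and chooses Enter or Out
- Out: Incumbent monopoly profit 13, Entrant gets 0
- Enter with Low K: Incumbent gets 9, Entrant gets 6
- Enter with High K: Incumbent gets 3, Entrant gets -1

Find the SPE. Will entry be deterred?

SPE: (Low, Enter|Low, Out|High); Entry not deterred. Incumbent net profit = 5, Entrant gets 6

Work:
After Low K: Entrant enters (6 > 0)
After High K: Entrant stays out (-1 < 0)
Incumbent: Low → 9−4=5, High → 13−10=3
Incumbent chooses Low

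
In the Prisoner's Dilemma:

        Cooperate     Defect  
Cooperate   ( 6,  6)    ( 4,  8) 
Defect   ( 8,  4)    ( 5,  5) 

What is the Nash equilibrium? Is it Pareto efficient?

(Defect, Defect) is NE; not Pareto efficient

Work:
Defect dominates Cooperate for both players:
If P2 cooperates: Defect (8) > Cooperate (6)
If P2 defects: Defect (5) > Cooperate (4)
NE: (Defect, Defect) with payoff (5, 5)
But (Cooperate, Cooperate) = (6, 6) Pareto dominates (5, 5)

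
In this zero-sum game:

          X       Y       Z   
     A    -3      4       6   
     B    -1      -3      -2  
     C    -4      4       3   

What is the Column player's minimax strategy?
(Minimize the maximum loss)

Column should play X, value = -1

Work:
Column player minimizes Row's maximum payoff:
Column X: max payoff to Row = -1
Column Y: max payoff to Row = 4
Column Z: max payoff to Row = 6
Minimum is -1, achieved by column X.
Minimax strategy: X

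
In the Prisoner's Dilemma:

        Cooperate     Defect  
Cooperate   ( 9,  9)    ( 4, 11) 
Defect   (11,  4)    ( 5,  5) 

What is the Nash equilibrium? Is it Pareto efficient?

(Defect, Defect) is NE; not Pareto efficient

Work:
Defect dominates Cooperate for both players:
If P2 cooperates: Defect (11) > Cooperate (9)
If P2 defects: Defect (5) > Cooperate (4)
NE: (Defect, Defect) with payoff (5, 5)
But (Cooperate, Cooperate) = (9, 9) Pareto dominates (5, 5)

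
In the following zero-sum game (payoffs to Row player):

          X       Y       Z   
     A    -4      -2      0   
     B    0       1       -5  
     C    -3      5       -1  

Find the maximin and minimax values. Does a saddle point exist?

Maximin = -3, Minimax = 0, Saddle: False

Work:
Row minimums: [-4, -5, -3] → maximin = -3
Column maximums: [0, 5, 0] → minimax = 0
No saddle point (maximin ≠ minimax). Mixed strategy needed.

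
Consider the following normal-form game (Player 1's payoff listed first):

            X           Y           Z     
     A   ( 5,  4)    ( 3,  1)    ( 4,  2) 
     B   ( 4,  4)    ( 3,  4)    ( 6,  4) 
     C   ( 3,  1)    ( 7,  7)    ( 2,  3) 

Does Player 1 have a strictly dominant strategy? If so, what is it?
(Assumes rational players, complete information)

No strictly dominant strategy exists for Player 1

Work:
A strategy strictly dominates another if it gives a strictly higher payoff against every opponent action. Compare each pair of P1's strategies column-by-column:
  A vs B: [5 vs 4, 3 vs 3, 4 vs 6] → A does not strictly dominate B (column Y: 3 ≤ 3)
  A vs C: [5 vs 3, 3 vs 7, 4 vs 2] → A does not strictly dominate C (column Y: 3 ≤ 7)
  B vs A: [4 vs 5, 3 vs 3, 6 vs 4] → B does not strictly dominate A (column X: 4 ≤ 5)
  B vs C: [4 vs 3, 3 vs 7, 6 vs 2] → B does not strictly dominate C (column Y: 3 ≤ 7)
  C vs A: [3 vs 5, 7 vs 3, 2 vs 4] → C does not strictly dominate A (column X: 3 ≤ 5)
  C vs B: [3 vs 4, 7 vs 3, 2 vs 6] → C does not strictly dominate B (column X: 3 ≤ 4)
No single strategy strictly dominates all others → no strictly dominant strategy.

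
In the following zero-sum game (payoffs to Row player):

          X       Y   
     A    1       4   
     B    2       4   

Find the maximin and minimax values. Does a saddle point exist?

Maximin = 2, Minimax = 2, Saddle: True

Work:
Row minimums: [1, 2] → maximin = 2
Column maximums: [2, 4] → minimax = 2
Saddle point exists! Game value = 2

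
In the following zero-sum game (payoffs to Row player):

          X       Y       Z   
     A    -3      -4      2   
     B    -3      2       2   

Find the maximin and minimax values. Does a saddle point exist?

Maximin = -3, Minimax = -3, Saddle: True

Work:
Row minimums: [-4, -3] → maximin = -3
Column maximums: [-3, 2, 2] → minimax = -3
Saddle point exists! Game value = -3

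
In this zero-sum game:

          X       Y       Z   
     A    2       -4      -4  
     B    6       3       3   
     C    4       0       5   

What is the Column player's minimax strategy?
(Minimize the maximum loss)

Column should play Y, value = 3

Work:
Column player minimizes Row's maximum payoff:
Column X: max payoff to Row = 6
Column Y: max payoff to Row = 3
Column Z: max payoff to Row = 5
Minimum is 3, achieved by column Y.
Minimax strategy: Y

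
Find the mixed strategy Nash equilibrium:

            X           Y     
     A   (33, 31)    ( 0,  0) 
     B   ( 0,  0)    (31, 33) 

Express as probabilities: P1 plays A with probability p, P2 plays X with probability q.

p = 0.5156, q = 0.4844

Work:
Find probabilities that make opponent indifferent:
P2 chooses q to make P1 indifferent between A and B
P1 chooses p to make P2 indifferent between X and Y
Mixed NE: P1 plays (A: 0.5156, B: 0.4844), P2 plays (X: 0.4844, Y: 0.5156)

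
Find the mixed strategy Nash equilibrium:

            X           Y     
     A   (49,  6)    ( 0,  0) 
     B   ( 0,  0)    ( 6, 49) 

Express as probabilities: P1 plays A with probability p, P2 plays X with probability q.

p = 0.8909, q = 0.1091

Work:
Find probabilities that make opponent indifferent:
P2 chooses q to make P1 indifferent between A and B
P1 chooses p to make P2 indifferent between X and Y
Mixed NE: P1 plays (A: 0.8909, B: 0.1091), P2 plays (X: 0.1091, Y: 0.8909)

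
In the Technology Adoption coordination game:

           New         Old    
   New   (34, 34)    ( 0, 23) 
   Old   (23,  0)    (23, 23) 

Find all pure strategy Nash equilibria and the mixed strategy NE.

Pure NE: (New, New) and (Old, Old); Mixed NE: p = 0.6765, q = 0.6765

Work:
Check pure NE:
(New, New): (34, 34) - no unilateral deviation beneficial
(Old, Old): (23, 23) - no unilateral deviation beneficial
Mixed NE: P1 plays New with p = 0.6765, P2 plays New with q = 0.6765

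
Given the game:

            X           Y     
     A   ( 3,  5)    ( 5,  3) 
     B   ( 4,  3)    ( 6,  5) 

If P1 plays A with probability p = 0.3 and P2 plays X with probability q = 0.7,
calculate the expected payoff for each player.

E[P1] = 4.3, E[P2] = 3.84

Work:
E[P1] = p·q·π₁(A,X) + p·(1-q)·π₁(A,Y) + (1-p)·q·π₁(B,X) + (1-p)·(1-q)·π₁(B,Y)
= 0.3·0.7·3 + 0.3·0.3·5 + 0.7·0.7·4 + 0.7·0.3·6
= 4.3

E[P2] = 3.84 (similar calculation)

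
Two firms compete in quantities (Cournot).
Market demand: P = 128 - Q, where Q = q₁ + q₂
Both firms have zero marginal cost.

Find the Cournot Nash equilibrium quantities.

q₁* = q₂* = 42.67; P* = 42.67

Work:
Profit: π_i = P·q_i = (a - q_i - q_j)·q_i
FOC: ∂π_i/∂q_i = a - 2q_i - q_j = 0
Reaction function: q_i = (128 - q_j)/2
Symmetry: q* = 128/3 = 42.67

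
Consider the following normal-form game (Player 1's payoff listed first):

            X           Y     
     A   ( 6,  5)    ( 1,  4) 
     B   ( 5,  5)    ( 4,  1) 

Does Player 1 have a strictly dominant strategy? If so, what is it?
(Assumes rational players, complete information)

No strictly dominant strategy exists for Player 1

Work:
A strategy strictly dominates another if it gives a strictly higher payoff against every opponent action. Compare each pair of P1's strategies column-by-column:
  A vs B: [6 vs 5, 1 vs 4] → A does not strictly dominate B (column Y: 1 ≤ 4)
  B vs A: [5 vs 6, 4 vs 1] → B does not strictly dominate A (column X: 5 ≤ 6)
No single strategy strictly dominates all others → no strictly dominant strategy.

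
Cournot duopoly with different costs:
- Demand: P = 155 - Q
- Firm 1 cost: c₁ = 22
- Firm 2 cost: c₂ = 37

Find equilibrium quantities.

q₁* = 49.33, q₂* = 34.33

Work:
Reaction: q₁ = (155 - 22 - q₂)/2
Reaction: q₂ = (155 - 37 - q₁)/2
Solve simultaneously:
q₁* = (155 - 2×22 + 37)/3 = 49.33
q₂* = (155 - 2×37 + 22)/3 = 34.33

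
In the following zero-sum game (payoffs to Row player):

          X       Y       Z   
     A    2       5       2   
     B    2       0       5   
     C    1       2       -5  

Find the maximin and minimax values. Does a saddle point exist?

Maximin = 2, Minimax = 2, Saddle: True

Work:
Row minimums: [2, 0, -5] → maximin = 2
Column maximums: [2, 5, 5] → minimax = 2
Saddle point exists! Game value = 2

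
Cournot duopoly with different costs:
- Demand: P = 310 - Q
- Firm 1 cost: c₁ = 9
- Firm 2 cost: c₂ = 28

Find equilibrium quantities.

q₁* = 106.67, q₂* = 87.67

Work:
Reaction: q₁ = (310 - 9 - q₂)/2
Reaction: q₂ = (310 - 28 - q₁)/2
Solve simultaneously:
q₁* = (310 - 2×9 + 28)/3 = 106.67
q₂* = (310 - 2×28 + 9)/3 = 87.67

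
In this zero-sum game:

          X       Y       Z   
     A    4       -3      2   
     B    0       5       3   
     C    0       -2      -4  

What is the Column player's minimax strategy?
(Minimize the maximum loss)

Column should play Z, value = 3

Work:
Column player minimizes Row's maximum payoff:
Column X: max payoff to Row = 4
Column Y: max payoff to Row = 5
Column Z: max payoff to Row = 3
Minimum is 3, achieved by column Z.
Minimax strategy: Z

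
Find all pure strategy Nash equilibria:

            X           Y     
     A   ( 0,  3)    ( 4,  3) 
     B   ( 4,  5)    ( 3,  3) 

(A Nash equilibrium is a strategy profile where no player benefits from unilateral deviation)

Nash equilibrium: (A, Y), (B, X)

Work:
Best responses:
  P1 vs X: payoffs [0, 4] → best response B (payoff 4)
  P1 vs Y: payoffs [4, 3] → best response A (payoff 4)
  P2 vs A: payoffs [3, 3] → best response X/Y (payoff 3)
  P2 vs B: payoffs [5, 3] → best response X (payoff 5)
Mutual best responses: (A,Y), (B,X) → Nash equilibria.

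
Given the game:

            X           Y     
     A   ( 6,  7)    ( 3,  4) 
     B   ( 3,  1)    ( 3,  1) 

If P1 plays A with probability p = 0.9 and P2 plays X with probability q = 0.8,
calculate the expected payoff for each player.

E[P1] = 5.16, E[P2] = 5.86

Work:
E[P1] = p·q·π₁(A,X) + p·(1-q)·π₁(A,Y) + (1-p)·q·π₁(B,X) + (1-p)·(1-q)·π₁(B,Y)
= 0.9·0.8·6 + 0.9·0.2·3 + 0.1·0.8·3 + 0.1·0.2·3
= 5.16

E[P2] = 5.86 (similar calculation)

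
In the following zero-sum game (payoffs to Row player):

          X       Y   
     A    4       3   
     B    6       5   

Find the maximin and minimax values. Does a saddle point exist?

Maximin = 5, Minimax = 5, Saddle: True

Work:
Row minimums: [3, 5] → maximin = 5
Column maximums: [6, 5] → minimax = 5
Saddle point exists! Game value = 5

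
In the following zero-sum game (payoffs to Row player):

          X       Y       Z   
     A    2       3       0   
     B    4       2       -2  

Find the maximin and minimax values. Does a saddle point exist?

Maximin = 0, Minimax = 0, Saddle: True

Work:
Row minimums: [0, -2] → maximin = 0
Column maximums: [4, 3, 0] → minimax = 0
Saddle point exists! Game value = 0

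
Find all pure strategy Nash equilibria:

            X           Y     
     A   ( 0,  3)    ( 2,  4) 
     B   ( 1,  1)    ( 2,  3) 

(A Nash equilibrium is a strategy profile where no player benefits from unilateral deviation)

Nash equilibrium: (A, Y), (B, Y)

Work:
Best responses:
  P1 vs X: payoffs [0, 1] → best response B (payoff 1)
  P1 vs Y: payoffs [2, 2] → best response A/B (payoff 2)
  P2 vs A: payoffs [3, 4] → best response Y (payoff 4)
  P2 vs B: payoffs [1, 3] → best response Y (payoff 3)
Mutual best responses: (A,Y), (B,Y) → Nash equilibria.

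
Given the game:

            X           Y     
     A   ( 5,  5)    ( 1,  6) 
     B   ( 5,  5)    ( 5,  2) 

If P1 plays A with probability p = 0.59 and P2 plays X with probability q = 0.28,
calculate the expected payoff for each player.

E[P1] = 3.3008, E[P2] = 4.5392

Work:
E[P1] = p·q·π₁(A,X) + p·(1-q)·π₁(A,Y) + (1-p)·q·π₁(B,X) + (1-p)·(1-q)·π₁(B,Y)
= 0.59·0.28·5 + 0.59·0.72·1 + 0.41·0.28·5 + 0.41·0.72·5
= 3.3008

E[P2] = 4.5392 (similar calculation)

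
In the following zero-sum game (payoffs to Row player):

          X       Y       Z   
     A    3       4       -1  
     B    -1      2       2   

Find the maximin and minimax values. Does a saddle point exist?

Maximin = -1, Minimax = 2, Saddle: False

Work:
Row minimums: [-1, -1] → maximin = -1
Column maximums: [3, 4, 2] → minimax = 2
No saddle point (maximin ≠ minimax). Mixed strategy needed.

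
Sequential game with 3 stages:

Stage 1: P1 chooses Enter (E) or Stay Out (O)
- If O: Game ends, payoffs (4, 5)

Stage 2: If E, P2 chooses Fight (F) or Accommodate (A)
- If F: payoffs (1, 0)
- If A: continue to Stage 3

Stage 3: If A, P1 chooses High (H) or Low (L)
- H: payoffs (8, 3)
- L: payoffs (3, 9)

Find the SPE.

SPE: (E, A, H); Outcome (8, 3)

Work:
Stage 3: P1 chooses H (8 vs 3)
Stage 2: P2: F->0, A->3 (anticipating H). Choose A
Stage 1: P1: O->4, E->8 (anticipating A, H). Choose E
SPE path: E -> A -> H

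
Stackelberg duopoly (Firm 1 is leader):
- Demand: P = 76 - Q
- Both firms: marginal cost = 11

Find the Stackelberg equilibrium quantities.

q₁* (leader) = 32.5, q₂* (follower) = 16.25

Work:
Follower's reaction: q₂ = (a - c - q₁)/2
Leader substitutes: π₁ = q₁·(a - q₁ - (a-c-q₁)/2 - c)
FOC: q₁* = (76 - 11)/2 = 32.50
Then: q₂* = (76 - 11 - 32.5)/2 = 16.25
Leader has first-mover advantage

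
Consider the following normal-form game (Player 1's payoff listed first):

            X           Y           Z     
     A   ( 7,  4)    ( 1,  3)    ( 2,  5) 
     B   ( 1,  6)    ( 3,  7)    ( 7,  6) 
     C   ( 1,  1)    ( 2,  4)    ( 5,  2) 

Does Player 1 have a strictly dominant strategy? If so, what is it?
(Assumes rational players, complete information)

No strictly dominant strategy exists for Player 1

Work:
A strategy strictly dominates another if it gives a strictly higher payoff against every opponent action. Compare each pair of P1's strategies column-by-column:
  A vs B: [7 vs 1, 1 vs 3, 2 vs 7] → A does not strictly dominate B (column Y: 1 ≤ 3)
  A vs C: [7 vs 1, 1 vs 2, 2 vs 5] → A does not strictly dominate C (column Y: 1 ≤ 2)
  B vs A: [1 vs 7, 3 vs 1, 7 vs 2] → B does not strictly dominate A (column X: 1 ≤ 7)
  B vs C: [1 vs 1, 3 vs 2, 7 vs 5] → B does not strictly dominate C (column X: 1 ≤ 1)
  C vs A: [1 vs 7, 2 vs 1, 5 vs 2] → C does not strictly dominate A (column X: 1 ≤ 7)
  C vs B: [1 vs 1, 2 vs 3, 5 vs 7] → C does not strictly dominate B (column X: 1 ≤ 1)
No single strategy strictly dominates all others → no strictly dominant strategy.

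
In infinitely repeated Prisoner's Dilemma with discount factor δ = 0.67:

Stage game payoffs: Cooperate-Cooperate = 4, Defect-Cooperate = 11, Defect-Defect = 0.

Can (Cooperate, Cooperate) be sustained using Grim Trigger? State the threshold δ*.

δ* = 0.6364; since δ = 0.67 ≥ 0.6364, cooperation can be sustained

Work:
For Grim Trigger:
Cooperate forever: 4/(1-δ)
Defect then punished: 11 + 0·δ/(1-δ)
Need: 4/(1-δ) ≥ 11 + 0·δ/(1-δ)
Solving: δ ≥ (T-R)/(T-P) = (11-4)/(11-0) = 0.6364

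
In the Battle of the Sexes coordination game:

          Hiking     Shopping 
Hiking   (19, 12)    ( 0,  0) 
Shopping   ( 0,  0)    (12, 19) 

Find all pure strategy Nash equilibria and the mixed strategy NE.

Pure NE: (Hiking, Hiking) and (Shopping, Shopping); Mixed NE: p = 0.6129, q = 0.3871

Work:
Check pure NE:
(Hiking, Hiking): (19, 12) - no unilateral deviation beneficial
(Shopping, Shopping): (12, 19) - no unilateral deviation beneficial
Mixed NE: P1 plays Hiking with p = 0.6129, P2 plays Hiking with q = 0.3871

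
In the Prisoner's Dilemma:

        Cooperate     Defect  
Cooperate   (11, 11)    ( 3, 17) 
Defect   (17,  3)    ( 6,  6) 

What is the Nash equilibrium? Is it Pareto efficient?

(Defect, Defect) is NE; not Pareto efficient

Work:
Defect dominates Cooperate for both players:
If P2 cooperates: Defect (17) > Cooperate (11)
If P2 defects: Defect (6) > Cooperate (3)
NE: (Defect, Defect) with payoff (6, 6)
But (Cooperate, Cooperate) = (11, 11) Pareto dominates (6, 6)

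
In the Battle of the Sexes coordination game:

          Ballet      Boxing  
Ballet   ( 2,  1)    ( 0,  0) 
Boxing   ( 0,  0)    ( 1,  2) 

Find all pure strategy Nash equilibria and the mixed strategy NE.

Pure NE: (Ballet, Ballet) and (Boxing, Boxing); Mixed NE: p = 0.6667, q = 0.3333

Work:
Check pure NE:
(Ballet, Ballet): (2, 1) - no unilateral deviation beneficial
(Boxing, Boxing): (1, 2) - no unilateral deviation beneficial
Mixed NE: P1 plays Ballet with p = 0.6667, P2 plays Ballet with q = 0.3333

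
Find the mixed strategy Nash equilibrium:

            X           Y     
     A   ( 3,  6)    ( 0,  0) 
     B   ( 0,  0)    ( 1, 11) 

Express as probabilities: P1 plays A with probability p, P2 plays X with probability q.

p = 0.6471, q = 0.25

Work:
Find probabilities that make opponent indifferent:
P2 chooses q to make P1 indifferent between A and B
P1 chooses p to make P2 indifferent between X and Y
Mixed NE: P1 plays (A: 0.6471, B: 0.3529), P2 plays (X: 0.25, Y: 0.75)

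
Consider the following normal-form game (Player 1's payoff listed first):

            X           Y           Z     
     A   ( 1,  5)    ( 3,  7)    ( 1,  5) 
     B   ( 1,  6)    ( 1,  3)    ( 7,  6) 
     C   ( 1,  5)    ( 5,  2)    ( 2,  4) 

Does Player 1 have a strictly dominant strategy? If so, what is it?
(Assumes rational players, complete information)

No strictly dominant strategy exists for Player 1

Work:
A strategy strictly dominates another if it gives a strictly higher payoff against every opponent action. Compare each pair of P1's strategies column-by-column:
  A vs B: [1 vs 1, 3 vs 1, 1 vs 7] → A does not strictly dominate B (column X: 1 ≤ 1)
  A vs C: [1 vs 1, 3 vs 5, 1 vs 2] → A does not strictly dominate C (column X: 1 ≤ 1)
  B vs A: [1 vs 1, 1 vs 3, 7 vs 1] → B does not strictly dominate A (column X: 1 ≤ 1)
  B vs C: [1 vs 1, 1 vs 5, 7 vs 2] → B does not strictly dominate C (column X: 1 ≤ 1)
  C vs A: [1 vs 1, 5 vs 3, 2 vs 1] → C does not strictly dominate A (column X: 1 ≤ 1)
  C vs B: [1 vs 1, 5 vs 1, 2 vs 7] → C does not strictly dominate B (column X: 1 ≤ 1)
No single strategy strictly dominates all others → no strictly dominant strategy.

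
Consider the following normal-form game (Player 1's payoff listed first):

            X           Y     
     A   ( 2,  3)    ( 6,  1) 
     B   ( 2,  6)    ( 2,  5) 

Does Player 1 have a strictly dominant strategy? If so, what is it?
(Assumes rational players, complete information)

No strictly dominant strategy exists for Player 1

Work:
A strategy strictly dominates another if it gives a strictly higher payoff against every opponent action. Compare each pair of P1's strategies column-by-column:
  A vs B: [2 vs 2, 6 vs 2] → A does not strictly dominate B (column X: 2 ≤ 2)
  B vs A: [2 vs 2, 2 vs 6] → B does not strictly dominate A (column X: 2 ≤ 2)
No single strategy strictly dominates all others → no strictly dominant strategy.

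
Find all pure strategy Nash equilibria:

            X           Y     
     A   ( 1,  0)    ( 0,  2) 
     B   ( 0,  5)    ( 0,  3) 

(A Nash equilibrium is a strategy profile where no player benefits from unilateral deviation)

Nash equilibrium: (A, Y)

Work:
Best responses:
  P1 vs X: payoffs [1, 0] → best response A (payoff 1)
  P1 vs Y: payoffs [0, 0] → best response A/B (payoff 0)
  P2 vs A: payoffs [0, 2] → best response Y (payoff 2)
  P2 vs B: payoffs [5, 3] → best response X (payoff 5)
Mutual best responses: (A,Y) → Nash equilibria.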